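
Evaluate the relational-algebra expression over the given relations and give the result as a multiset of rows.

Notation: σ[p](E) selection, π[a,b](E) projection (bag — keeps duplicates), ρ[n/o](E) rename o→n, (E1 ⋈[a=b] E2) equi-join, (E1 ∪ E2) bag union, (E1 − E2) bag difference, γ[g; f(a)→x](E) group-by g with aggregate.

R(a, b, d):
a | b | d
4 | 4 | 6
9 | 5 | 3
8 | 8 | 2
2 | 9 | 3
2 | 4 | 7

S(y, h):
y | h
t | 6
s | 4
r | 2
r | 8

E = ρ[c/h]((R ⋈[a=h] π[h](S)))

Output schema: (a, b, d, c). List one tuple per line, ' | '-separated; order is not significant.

Row counts bottom-up:
  R → 5
  S → 4
  π[h](S) → 4
  (R ⋈[a=h] π[h](S)) → 4
  ρ[c/h]((R ⋈[a=h] π[h](S))) → 4

== RESULT ==
a | b | d | c
2 | 4 | 7 | 2
2 | 9 | 3 | 2
4 | 4 | 6 | 4
8 | 8 | 2 | 8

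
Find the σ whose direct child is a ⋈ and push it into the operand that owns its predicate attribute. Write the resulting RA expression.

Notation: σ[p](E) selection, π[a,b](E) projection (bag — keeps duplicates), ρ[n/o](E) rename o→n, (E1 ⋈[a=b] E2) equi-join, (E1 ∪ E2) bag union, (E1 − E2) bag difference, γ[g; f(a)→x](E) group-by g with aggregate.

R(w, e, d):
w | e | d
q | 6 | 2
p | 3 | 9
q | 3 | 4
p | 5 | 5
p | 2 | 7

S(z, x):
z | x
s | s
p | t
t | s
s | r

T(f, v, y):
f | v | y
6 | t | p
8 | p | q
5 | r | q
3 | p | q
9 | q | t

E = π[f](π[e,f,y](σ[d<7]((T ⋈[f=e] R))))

σ filters on d, owned by the right side.
E' = π[f](π[e,f,y]((T ⋈[f=e] σ[d<7](R))))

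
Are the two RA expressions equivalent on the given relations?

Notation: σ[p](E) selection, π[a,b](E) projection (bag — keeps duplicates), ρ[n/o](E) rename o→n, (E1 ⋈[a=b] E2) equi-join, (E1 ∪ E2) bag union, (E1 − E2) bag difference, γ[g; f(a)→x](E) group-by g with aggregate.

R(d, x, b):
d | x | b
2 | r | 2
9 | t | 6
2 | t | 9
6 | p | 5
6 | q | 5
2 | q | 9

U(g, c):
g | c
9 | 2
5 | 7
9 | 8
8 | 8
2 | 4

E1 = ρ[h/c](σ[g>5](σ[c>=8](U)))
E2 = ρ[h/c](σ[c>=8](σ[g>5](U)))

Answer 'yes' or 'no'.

E1 per-node cardinality:
  U → 5
  σ[c>=8](U) → 2
  σ[g>5](σ[c>=8](U)) → 2
  ρ[h/c](σ[g>5](σ[c>=8](U))) → 2
E2 per-node cardinality:
  U → 5
  σ[g>5](U) → 3
  σ[c>=8](σ[g>5](U)) → 2
  ρ[h/c](σ[c>=8](σ[g>5](U))) → 2

E1 and E2 produce the same multiset:
g | h
8 | 8
9 | 8

yes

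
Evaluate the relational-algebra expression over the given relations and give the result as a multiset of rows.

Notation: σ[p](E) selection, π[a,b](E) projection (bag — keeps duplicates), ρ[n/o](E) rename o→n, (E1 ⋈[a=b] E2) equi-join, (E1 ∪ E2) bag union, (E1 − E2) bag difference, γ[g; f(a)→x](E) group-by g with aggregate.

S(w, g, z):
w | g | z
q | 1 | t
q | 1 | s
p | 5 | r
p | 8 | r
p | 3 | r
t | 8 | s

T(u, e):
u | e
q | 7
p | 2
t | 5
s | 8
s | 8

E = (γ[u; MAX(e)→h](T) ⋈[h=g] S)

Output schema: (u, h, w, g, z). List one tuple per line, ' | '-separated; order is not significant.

Stepwise |·|:
  T → 5
  γ[u; MAX(e)→h](T) → 4
  S → 6
  (γ[u; MAX(e)→h](T) ⋈[h=g] S) → 3

== RESULT ==
u | h | w | g | z
s | 8 | p | 8 | r
s | 8 | t | 8 | s
t | 5 | p | 5 | r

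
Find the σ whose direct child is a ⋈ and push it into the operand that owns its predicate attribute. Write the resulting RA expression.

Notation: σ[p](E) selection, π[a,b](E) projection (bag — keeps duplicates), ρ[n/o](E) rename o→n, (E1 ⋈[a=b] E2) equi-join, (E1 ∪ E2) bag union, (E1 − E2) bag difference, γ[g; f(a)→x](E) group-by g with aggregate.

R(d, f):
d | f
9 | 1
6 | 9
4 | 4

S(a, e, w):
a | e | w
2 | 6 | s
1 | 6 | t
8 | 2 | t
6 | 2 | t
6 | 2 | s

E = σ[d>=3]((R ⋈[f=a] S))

σ filters on d, owned by the left side.
E' = (σ[d>=3](R) ⋈[f=a] S)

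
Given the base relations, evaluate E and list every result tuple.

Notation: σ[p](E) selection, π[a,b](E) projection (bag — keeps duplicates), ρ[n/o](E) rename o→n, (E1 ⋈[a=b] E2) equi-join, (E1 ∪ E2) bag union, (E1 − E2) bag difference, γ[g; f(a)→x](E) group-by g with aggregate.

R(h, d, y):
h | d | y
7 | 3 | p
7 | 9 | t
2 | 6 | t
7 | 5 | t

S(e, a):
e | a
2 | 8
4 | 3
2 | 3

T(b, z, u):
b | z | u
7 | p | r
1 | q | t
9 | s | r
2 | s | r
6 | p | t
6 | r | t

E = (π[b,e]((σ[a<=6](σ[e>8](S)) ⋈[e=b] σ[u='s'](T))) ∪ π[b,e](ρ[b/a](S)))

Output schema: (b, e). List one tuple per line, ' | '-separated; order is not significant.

Subexpression sizes:
  S → 3
  σ[e>8](S) → 0
  σ[a<=6](σ[e>8](S)) → 0
  T → 6
  σ[u='s'](T) → 0
  (σ[a<=6](σ[e>8](S)) ⋈[e=b] σ[u='s'](T)) → 0
  π[b,e]((σ[a<=6](σ[e>8](S)) ⋈[e=b] σ[u='s'](T))) → 0
  S → 3
  ρ[b/a](S) → 3
  π[b,e](ρ[b/a](S)) → 3
  (π[b,e]((σ[a<=6](σ[e>8](S)) ⋈[e=b] σ[u='s'](T))) ∪ π[b,e](ρ[b/a](S))) → 3

== RESULT ==
b | e
3 | 2
3 | 4
8 | 2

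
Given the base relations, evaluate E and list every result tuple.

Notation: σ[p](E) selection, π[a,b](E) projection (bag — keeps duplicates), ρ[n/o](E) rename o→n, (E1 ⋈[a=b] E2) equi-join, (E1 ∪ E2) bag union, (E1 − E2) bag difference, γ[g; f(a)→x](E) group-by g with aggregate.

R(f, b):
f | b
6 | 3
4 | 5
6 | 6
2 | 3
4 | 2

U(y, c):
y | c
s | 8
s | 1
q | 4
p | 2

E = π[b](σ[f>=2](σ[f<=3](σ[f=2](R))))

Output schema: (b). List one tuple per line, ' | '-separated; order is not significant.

Stepwise |·|:
  R → 5
  σ[f=2](R) → 1
  σ[f<=3](σ[f=2](R)) → 1
  σ[f>=2](σ[f<=3](σ[f=2](R))) → 1
  π[b](σ[f>=2](σ[f<=3](σ[f=2](R)))) → 1

== RESULT ==
b
3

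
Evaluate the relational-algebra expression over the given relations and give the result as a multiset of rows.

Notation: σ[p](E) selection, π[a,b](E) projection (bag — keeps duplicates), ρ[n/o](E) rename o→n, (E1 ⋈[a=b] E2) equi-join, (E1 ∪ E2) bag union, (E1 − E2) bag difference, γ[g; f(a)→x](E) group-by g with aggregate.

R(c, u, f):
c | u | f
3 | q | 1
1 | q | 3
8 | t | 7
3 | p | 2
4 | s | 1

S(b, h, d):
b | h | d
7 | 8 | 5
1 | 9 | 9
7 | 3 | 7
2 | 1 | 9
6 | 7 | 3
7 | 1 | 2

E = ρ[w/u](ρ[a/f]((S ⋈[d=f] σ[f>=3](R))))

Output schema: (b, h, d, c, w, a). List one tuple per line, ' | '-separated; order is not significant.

Stepwise |·|:
  S → 6
  R → 5
  σ[f>=3](R) → 2
  (S ⋈[d=f] σ[f>=3](R)) → 2
  ρ[a/f]((S ⋈[d=f] σ[f>=3](R))) → 2
  ρ[w/u](ρ[a/f]((S ⋈[d=f] σ[f>=3](R)))) → 2

== RESULT ==
b | h | d | c | w | a
6 | 7 | 3 | 1 | q | 3
7 | 3 | 7 | 8 | t | 7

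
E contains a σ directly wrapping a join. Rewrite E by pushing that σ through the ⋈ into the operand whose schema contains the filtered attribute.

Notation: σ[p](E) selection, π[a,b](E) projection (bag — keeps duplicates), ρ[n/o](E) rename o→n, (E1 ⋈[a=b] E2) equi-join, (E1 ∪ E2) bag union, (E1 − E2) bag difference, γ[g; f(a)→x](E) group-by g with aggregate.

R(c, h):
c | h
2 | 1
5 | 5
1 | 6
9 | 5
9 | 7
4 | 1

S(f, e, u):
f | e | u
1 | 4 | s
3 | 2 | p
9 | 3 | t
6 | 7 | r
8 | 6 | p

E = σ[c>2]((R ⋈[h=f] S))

σ filters on c, owned by the left side.
E' = (σ[c>2](R) ⋈[h=f] S)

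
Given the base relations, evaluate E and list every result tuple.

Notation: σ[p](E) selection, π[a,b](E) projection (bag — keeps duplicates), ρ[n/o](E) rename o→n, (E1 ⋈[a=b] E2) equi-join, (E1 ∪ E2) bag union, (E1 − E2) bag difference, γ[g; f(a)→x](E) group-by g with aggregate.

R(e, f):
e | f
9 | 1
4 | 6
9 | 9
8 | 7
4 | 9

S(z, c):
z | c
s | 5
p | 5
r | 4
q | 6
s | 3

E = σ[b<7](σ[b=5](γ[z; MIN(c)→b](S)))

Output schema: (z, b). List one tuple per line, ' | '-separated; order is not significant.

Stepwise |·|:
  S → 5
  γ[z; MIN(c)→b](S) → 4
  σ[b=5](γ[z; MIN(c)→b](S)) → 1
  σ[b<7](σ[b=5](γ[z; MIN(c)→b](S))) → 1

== RESULT ==
z | b
p | 5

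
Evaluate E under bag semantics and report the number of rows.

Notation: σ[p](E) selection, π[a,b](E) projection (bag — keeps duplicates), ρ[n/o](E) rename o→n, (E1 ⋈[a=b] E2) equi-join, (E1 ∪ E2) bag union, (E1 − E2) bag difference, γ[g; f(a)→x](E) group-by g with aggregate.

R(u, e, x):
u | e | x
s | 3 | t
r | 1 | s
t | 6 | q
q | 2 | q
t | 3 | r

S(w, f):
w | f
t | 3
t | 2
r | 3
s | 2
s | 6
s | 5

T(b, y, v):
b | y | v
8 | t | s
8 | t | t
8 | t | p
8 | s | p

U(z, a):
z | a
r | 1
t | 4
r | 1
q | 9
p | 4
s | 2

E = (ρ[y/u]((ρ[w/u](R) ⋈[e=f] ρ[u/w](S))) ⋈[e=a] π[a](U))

Row counts bottom-up:
  R → 5
  ρ[w/u](R) → 5
  S → 6
  ρ[u/w](S) → 6
  (ρ[w/u](R) ⋈[e=f] ρ[u/w](S)) → 7
  ρ[y/u]((ρ[w/u](R) ⋈[e=f] ρ[u/w](S))) → 7
  U → 6
  π[a](U) → 6
  (ρ[y/u]((ρ[w/u](R) ⋈[e=f] ρ[u/w](S))) ⋈[e=a] π[a](U)) → 2

|E| = 2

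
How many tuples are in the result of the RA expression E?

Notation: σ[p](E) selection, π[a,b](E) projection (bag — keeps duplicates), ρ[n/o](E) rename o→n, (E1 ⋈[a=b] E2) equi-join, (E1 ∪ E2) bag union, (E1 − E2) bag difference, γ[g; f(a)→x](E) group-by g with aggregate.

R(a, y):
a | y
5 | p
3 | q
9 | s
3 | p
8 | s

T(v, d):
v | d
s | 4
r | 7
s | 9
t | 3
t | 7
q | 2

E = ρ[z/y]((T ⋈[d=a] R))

Subexpression sizes:
  T → 6
  R → 5
  (T ⋈[d=a] R) → 3
  ρ[z/y]((T ⋈[d=a] R)) → 3

|E| = 3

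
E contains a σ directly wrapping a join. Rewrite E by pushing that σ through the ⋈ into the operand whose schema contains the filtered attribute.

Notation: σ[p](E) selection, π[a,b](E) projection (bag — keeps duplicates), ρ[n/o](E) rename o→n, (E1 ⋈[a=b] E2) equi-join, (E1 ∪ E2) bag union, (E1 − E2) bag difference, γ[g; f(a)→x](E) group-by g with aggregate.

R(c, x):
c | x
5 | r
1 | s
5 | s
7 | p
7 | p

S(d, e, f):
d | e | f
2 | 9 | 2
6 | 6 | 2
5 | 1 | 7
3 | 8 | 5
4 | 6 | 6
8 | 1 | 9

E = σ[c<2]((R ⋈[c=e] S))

σ filters on c, owned by the left side.
E' = (σ[c<2](R) ⋈[c=e] S)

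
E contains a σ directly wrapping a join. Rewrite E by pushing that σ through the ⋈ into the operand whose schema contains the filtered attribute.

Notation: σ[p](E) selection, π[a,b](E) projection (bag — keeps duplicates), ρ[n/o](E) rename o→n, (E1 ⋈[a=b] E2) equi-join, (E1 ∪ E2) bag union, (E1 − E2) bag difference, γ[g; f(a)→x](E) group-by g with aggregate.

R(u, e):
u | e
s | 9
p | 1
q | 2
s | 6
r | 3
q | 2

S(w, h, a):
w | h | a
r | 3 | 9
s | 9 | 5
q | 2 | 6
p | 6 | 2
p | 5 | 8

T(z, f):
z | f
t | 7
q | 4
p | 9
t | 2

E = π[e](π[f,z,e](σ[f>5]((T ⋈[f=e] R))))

σ filters on f, owned by the left side.
E' = π[e](π[f,z,e]((σ[f>5](T) ⋈[f=e] R)))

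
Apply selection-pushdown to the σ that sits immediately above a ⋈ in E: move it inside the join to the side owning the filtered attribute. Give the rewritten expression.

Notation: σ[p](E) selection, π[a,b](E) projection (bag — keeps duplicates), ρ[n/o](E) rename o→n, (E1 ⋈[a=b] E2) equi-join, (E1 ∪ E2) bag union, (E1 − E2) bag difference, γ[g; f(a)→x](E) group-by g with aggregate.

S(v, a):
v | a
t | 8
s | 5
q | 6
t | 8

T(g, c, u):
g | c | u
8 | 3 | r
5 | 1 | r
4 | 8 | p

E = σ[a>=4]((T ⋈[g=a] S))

σ filters on a, owned by the right side.
E' = (T ⋈[g=a] σ[a>=4](S))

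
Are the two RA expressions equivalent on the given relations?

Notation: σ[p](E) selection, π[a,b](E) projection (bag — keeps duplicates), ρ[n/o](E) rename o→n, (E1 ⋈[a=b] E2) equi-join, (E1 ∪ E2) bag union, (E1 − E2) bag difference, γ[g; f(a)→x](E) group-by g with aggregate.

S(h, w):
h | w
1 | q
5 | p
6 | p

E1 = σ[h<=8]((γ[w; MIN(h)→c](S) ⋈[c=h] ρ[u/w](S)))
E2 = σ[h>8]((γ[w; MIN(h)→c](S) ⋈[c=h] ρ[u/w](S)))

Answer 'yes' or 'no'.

E1 stepwise |·|:
  S → 3
  γ[w; MIN(h)→c](S) → 2
  S → 3
  ρ[u/w](S) → 3
  (γ[w; MIN(h)→c](S) ⋈[c=h] ρ[u/w](S)) → 2
  σ[h<=8]((γ[w; MIN(h)→c](S) ⋈[c=h] ρ[u/w](S))) → 2
E2 stepwise |·|:
  S → 3
  γ[w; MIN(h)→c](S) → 2
  S → 3
  ρ[u/w](S) → 3
  (γ[w; MIN(h)→c](S) ⋈[c=h] ρ[u/w](S)) → 2
  σ[h>8]((γ[w; MIN(h)→c](S) ⋈[c=h] ρ[u/w](S))) → 0

E1 result:
w | c | h | u
p | 5 | 5 | p
q | 1 | 1 | q
E2 result:
w | c | h | u
(0 rows)
Witness: ('p', 5, 5, 'p') appears 1× in E1 but 0× in E2.

no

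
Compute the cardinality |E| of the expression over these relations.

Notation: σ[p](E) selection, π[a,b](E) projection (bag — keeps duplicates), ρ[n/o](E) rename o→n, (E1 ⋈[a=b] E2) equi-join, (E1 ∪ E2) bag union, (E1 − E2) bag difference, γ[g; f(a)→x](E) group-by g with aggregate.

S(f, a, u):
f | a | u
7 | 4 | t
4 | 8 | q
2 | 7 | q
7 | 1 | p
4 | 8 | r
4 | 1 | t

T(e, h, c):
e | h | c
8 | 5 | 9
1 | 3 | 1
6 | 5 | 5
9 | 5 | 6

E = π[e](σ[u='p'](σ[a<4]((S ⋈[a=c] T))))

Per-node cardinality:
  S → 6
  T → 4
  (S ⋈[a=c] T) → 2
  σ[a<4]((S ⋈[a=c] T)) → 2
  σ[u='p'](σ[a<4]((S ⋈[a=c] T))) → 1
  π[e](σ[u='p'](σ[a<4]((S ⋈[a=c] T)))) → 1

|E| = 1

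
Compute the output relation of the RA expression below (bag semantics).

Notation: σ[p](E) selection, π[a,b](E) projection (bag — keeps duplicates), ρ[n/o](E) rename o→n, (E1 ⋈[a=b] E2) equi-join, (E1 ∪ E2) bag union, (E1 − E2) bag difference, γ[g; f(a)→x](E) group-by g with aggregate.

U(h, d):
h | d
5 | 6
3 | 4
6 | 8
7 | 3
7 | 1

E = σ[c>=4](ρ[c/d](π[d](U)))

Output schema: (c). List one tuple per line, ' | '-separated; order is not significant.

Subexpression sizes:
  U → 5
  π[d](U) → 5
  ρ[c/d](π[d](U)) → 5
  σ[c>=4](ρ[c/d](π[d](U))) → 3

== RESULT ==
c
4
6
8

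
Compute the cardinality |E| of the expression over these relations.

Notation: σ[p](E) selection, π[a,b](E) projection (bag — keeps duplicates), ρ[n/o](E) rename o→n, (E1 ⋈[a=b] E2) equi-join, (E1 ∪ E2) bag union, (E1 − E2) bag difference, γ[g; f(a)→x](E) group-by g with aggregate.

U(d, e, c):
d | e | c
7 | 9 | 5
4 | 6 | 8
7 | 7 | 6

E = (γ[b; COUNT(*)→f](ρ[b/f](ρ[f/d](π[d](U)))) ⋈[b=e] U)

Subexpression sizes:
  U → 3
  π[d](U) → 3
  ρ[f/d](π[d](U)) → 3
  ρ[b/f](ρ[f/d](π[d](U))) → 3
  γ[b; COUNT(*)→f](ρ[b/f](ρ[f/d](π[d](U)))) → 2
  U → 3
  (γ[b; COUNT(*)→f](ρ[b/f](ρ[f/d](π[d](U)))) ⋈[b=e] U) → 1

|E| = 1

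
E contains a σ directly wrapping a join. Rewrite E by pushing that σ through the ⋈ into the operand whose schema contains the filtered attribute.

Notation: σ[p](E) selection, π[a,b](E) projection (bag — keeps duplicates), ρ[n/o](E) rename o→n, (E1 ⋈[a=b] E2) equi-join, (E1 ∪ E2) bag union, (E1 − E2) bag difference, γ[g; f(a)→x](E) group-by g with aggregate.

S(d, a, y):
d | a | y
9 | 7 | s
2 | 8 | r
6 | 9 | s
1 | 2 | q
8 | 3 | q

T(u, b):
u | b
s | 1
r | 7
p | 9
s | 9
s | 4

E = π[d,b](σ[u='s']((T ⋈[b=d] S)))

σ filters on u, owned by the left side.
E' = π[d,b]((σ[u='s'](T) ⋈[b=d] S))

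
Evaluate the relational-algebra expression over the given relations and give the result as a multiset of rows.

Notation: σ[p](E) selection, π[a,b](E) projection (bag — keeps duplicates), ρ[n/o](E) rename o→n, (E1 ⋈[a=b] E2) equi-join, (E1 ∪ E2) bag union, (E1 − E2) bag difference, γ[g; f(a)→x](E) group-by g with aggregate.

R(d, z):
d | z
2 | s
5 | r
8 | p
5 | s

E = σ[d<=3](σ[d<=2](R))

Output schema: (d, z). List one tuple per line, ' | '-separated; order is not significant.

Per-node cardinality:
  R → 4
  σ[d<=2](R) → 1
  σ[d<=3](σ[d<=2](R)) → 1

== RESULT ==
d | z
2 | s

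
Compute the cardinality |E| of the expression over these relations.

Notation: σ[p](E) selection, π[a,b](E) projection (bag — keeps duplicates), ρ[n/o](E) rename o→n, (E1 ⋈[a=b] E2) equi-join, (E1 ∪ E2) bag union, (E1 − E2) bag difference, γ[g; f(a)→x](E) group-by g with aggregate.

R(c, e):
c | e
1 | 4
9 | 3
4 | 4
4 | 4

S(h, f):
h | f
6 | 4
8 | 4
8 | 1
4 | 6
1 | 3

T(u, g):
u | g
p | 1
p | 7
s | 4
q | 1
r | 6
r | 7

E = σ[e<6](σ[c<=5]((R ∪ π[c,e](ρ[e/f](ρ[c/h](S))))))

Stepwise |·|:
  R → 4
  S → 5
  ρ[c/h](S) → 5
  ρ[e/f](ρ[c/h](S)) → 5
  π[c,e](ρ[e/f](ρ[c/h](S))) → 5
  (R ∪ π[c,e](ρ[e/f](ρ[c/h](S)))) → 9
  σ[c<=5]((R ∪ π[c,e](ρ[e/f](ρ[c/h](S))))) → 5
  σ[e<6](σ[c<=5]((R ∪ π[c,e](ρ[e/f](ρ[c/h](S)))))) → 4

|E| = 4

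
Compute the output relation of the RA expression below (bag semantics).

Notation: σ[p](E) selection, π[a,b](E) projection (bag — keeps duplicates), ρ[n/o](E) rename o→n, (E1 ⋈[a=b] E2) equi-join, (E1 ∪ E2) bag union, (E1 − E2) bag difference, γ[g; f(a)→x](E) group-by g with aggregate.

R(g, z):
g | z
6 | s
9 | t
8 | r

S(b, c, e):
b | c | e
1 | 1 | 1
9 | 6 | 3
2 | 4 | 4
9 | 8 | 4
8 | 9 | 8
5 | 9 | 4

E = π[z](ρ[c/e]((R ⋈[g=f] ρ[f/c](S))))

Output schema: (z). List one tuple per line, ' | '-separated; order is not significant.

Stepwise |·|:
  R → 3
  S → 6
  ρ[f/c](S) → 6
  (R ⋈[g=f] ρ[f/c](S)) → 4
  ρ[c/e]((R ⋈[g=f] ρ[f/c](S))) → 4
  π[z](ρ[c/e]((R ⋈[g=f] ρ[f/c](S)))) → 4

== RESULT ==
z
r
s
t
t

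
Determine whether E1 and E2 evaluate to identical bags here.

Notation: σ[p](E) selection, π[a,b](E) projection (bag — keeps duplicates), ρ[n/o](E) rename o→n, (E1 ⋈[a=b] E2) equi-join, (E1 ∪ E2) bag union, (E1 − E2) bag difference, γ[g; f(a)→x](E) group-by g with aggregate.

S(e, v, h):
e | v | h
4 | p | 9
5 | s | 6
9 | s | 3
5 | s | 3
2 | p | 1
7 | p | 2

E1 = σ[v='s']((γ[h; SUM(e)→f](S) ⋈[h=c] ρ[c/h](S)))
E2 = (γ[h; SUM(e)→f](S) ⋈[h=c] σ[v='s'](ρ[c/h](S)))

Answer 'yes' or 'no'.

E1 row counts bottom-up:
  S → 6
  γ[h; SUM(e)→f](S) → 5
  S → 6
  ρ[c/h](S) → 6
  (γ[h; SUM(e)→f](S) ⋈[h=c] ρ[c/h](S)) → 6
  σ[v='s']((γ[h; SUM(e)→f](S) ⋈[h=c] ρ[c/h](S))) → 3
E2 row counts bottom-up:
  S → 6
  γ[h; SUM(e)→f](S) → 5
  S → 6
  ρ[c/h](S) → 6
  σ[v='s'](ρ[c/h](S)) → 3
  (γ[h; SUM(e)→f](S) ⋈[h=c] σ[v='s'](ρ[c/h](S))) → 3

E1 and E2 produce the same multiset:
h | f | e | v | c
3 | 14 | 5 | s | 3
3 | 14 | 9 | s | 3
6 | 5 | 5 | s | 6

yes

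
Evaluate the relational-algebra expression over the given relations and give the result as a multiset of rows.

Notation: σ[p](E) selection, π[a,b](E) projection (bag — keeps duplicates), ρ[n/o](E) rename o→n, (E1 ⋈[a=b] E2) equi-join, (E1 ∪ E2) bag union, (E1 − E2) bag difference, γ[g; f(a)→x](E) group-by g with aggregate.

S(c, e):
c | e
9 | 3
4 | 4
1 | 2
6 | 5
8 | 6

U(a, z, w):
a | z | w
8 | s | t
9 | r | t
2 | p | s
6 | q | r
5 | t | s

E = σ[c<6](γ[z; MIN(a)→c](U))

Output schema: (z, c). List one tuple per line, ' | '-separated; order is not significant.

Stepwise |·|:
  U → 5
  γ[z; MIN(a)→c](U) → 5
  σ[c<6](γ[z; MIN(a)→c](U)) → 2

== RESULT ==
z | c
p | 2
t | 5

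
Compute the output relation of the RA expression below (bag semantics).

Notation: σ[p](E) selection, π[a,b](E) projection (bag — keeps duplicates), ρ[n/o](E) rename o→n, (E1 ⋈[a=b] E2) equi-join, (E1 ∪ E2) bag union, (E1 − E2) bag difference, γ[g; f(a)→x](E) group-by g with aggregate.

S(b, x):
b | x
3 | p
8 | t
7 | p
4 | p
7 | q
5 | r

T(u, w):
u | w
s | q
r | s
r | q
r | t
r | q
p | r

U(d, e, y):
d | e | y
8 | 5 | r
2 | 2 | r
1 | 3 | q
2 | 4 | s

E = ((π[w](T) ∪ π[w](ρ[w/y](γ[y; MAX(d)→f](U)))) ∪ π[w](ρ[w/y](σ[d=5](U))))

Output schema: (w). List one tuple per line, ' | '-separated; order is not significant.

Stepwise |·|:
  T → 6
  π[w](T) → 6
  U → 4
  γ[y; MAX(d)→f](U) → 3
  ρ[w/y](γ[y; MAX(d)→f](U)) → 3
  π[w](ρ[w/y](γ[y; MAX(d)→f](U))) → 3
  (π[w](T) ∪ π[w](ρ[w/y](γ[y; MAX(d)→f](U)))) → 9
  U → 4
  σ[d=5](U) → 0
  ρ[w/y](σ[d=5](U)) → 0
  π[w](ρ[w/y](σ[d=5](U))) → 0
  ((π[w](T) ∪ π[w](ρ[w/y](γ[y; MAX(d)→f](U)))) ∪ π[w](ρ[w/y](σ[d=5](U)))) → 9

== RESULT ==
w
q
q
q
q
r
r
s
s
t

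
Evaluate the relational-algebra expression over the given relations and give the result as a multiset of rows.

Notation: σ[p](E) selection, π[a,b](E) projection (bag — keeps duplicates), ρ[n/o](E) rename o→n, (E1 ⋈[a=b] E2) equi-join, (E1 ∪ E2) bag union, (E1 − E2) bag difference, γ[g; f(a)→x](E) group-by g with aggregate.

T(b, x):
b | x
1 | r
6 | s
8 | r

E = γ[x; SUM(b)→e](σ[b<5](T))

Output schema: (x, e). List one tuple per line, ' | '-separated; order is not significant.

Stepwise |·|:
  T → 3
  σ[b<5](T) → 1
  γ[x; SUM(b)→e](σ[b<5](T)) → 1

== RESULT ==
x | e
r | 1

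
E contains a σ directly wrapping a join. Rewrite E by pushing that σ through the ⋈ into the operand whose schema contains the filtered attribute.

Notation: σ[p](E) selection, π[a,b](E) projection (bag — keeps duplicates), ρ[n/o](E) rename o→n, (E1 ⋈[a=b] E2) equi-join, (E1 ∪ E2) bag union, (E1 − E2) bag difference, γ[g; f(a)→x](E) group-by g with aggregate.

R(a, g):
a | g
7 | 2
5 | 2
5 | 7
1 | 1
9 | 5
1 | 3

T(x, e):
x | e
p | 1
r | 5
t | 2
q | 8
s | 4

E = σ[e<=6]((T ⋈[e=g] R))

σ filters on e, owned by the left side.
E' = (σ[e<=6](T) ⋈[e=g] R)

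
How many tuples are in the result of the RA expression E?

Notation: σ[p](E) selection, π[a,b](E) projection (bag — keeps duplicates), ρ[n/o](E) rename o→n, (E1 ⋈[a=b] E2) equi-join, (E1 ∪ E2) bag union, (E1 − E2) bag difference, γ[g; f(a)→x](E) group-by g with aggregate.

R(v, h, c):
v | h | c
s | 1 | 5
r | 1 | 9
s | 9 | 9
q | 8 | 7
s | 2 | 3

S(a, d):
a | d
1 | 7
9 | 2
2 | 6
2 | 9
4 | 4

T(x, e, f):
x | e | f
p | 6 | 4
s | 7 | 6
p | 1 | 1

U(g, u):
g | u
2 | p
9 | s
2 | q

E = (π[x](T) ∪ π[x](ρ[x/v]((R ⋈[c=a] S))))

Stepwise |·|:
  T → 3
  π[x](T) → 3
  R → 5
  S → 5
  (R ⋈[c=a] S) → 2
  ρ[x/v]((R ⋈[c=a] S)) → 2
  π[x](ρ[x/v]((R ⋈[c=a] S))) → 2
  (π[x](T) ∪ π[x](ρ[x/v]((R ⋈[c=a] S)))) → 5

|E| = 5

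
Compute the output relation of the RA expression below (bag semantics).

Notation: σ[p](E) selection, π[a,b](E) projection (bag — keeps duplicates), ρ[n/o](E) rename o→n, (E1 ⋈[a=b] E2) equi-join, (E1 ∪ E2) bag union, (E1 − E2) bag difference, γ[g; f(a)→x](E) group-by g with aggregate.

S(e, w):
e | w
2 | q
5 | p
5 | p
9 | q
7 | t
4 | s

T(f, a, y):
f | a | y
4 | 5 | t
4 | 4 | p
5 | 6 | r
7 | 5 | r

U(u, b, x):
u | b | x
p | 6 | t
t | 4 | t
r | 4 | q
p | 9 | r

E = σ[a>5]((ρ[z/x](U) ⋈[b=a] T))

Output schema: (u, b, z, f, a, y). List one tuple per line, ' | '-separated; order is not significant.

Stepwise |·|:
  U → 4
  ρ[z/x](U) → 4
  T → 4
  (ρ[z/x](U) ⋈[b=a] T) → 3
  σ[a>5]((ρ[z/x](U) ⋈[b=a] T)) → 1

== RESULT ==
u | b | z | f | a | y
p | 6 | t | 5 | 6 | r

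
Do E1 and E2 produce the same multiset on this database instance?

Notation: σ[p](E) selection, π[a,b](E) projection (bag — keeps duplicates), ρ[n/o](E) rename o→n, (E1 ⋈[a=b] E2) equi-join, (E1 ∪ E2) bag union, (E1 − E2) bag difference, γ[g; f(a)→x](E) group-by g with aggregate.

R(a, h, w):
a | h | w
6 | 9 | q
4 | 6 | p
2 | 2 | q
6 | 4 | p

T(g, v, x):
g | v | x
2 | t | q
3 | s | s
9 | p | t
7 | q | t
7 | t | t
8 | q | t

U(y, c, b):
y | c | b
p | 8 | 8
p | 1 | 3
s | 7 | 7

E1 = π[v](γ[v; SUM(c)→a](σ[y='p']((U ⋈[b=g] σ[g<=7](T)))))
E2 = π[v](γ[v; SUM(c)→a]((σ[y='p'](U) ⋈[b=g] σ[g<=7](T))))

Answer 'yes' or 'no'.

E1 subexpression sizes:
  U → 3
  T → 6
  σ[g<=7](T) → 4
  (U ⋈[b=g] σ[g<=7](T)) → 3
  σ[y='p']((U ⋈[b=g] σ[g<=7](T))) → 1
  γ[v; SUM(c)→a](σ[y='p']((U ⋈[b=g] σ[g<=7](T)))) → 1
  π[v](γ[v; SUM(c)→a](σ[y='p']((U ⋈[b=g] σ[g<=7](T))))) → 1
E2 subexpression sizes:
  U → 3
  σ[y='p'](U) → 2
  T → 6
  σ[g<=7](T) → 4
  (σ[y='p'](U) ⋈[b=g] σ[g<=7](T)) → 1
  γ[v; SUM(c)→a]((σ[y='p'](U) ⋈[b=g] σ[g<=7](T))) → 1
  π[v](γ[v; SUM(c)→a]((σ[y='p'](U) ⋈[b=g] σ[g<=7](T)))) → 1

E1 and E2 produce the same multiset:
v
s

yes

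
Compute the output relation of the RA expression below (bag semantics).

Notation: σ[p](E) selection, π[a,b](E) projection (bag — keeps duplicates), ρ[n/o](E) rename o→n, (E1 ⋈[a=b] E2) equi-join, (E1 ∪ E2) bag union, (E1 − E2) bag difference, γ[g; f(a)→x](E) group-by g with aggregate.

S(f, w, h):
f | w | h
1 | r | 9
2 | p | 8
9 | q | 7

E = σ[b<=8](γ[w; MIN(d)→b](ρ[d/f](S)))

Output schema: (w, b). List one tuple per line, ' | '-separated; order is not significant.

Row counts bottom-up:
  S → 3
  ρ[d/f](S) → 3
  γ[w; MIN(d)→b](ρ[d/f](S)) → 3
  σ[b<=8](γ[w; MIN(d)→b](ρ[d/f](S))) → 2

== RESULT ==
w | b
p | 2
r | 1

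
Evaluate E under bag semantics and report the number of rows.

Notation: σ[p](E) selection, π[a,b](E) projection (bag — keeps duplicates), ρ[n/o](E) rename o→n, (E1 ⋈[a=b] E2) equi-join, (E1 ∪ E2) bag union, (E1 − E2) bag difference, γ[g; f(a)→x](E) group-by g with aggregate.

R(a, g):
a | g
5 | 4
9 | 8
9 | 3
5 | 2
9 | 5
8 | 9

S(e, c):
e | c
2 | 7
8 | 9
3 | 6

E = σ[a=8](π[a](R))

Subexpression sizes:
  R → 6
  π[a](R) → 6
  σ[a=8](π[a](R)) → 1

|E| = 1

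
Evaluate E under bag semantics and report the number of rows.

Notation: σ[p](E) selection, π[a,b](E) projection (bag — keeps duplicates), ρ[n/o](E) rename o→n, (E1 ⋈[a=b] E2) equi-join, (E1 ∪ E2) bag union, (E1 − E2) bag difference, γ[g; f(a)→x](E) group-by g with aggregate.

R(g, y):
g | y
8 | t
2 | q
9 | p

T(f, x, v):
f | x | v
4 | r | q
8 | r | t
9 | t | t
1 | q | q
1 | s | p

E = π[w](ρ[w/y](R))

Row counts bottom-up:
  R → 3
  ρ[w/y](R) → 3
  π[w](ρ[w/y](R)) → 3

|E| = 3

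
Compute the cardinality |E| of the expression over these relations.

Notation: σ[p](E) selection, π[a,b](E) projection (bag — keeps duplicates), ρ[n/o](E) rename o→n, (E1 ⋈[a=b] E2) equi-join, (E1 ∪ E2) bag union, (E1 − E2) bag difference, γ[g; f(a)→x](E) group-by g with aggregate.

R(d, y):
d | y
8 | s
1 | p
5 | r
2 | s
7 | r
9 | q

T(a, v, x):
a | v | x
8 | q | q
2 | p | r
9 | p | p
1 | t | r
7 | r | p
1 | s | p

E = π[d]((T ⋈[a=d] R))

Per-node cardinality:
  T → 6
  R → 6
  (T ⋈[a=d] R) → 6
  π[d]((T ⋈[a=d] R)) → 6

|E| = 6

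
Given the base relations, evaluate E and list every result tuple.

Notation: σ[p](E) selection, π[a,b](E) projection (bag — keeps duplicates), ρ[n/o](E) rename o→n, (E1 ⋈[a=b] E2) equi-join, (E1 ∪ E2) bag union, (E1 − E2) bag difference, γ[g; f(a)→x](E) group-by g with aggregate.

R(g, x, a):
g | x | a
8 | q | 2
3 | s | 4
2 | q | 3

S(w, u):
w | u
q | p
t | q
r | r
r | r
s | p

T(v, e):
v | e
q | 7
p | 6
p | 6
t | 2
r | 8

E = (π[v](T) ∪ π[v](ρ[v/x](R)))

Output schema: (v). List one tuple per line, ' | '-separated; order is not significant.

Per-node cardinality:
  T → 5
  π[v](T) → 5
  R → 3
  ρ[v/x](R) → 3
  π[v](ρ[v/x](R)) → 3
  (π[v](T) ∪ π[v](ρ[v/x](R))) → 8

== RESULT ==
v
p
p
q
q
q
r
s
t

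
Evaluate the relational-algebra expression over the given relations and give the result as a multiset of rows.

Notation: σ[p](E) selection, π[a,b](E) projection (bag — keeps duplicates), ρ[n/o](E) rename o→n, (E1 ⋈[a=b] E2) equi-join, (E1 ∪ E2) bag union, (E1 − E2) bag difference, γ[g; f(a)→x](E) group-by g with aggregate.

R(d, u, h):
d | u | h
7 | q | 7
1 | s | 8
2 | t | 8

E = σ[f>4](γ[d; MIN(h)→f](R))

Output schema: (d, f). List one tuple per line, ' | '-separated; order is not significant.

Stepwise |·|:
  R → 3
  γ[d; MIN(h)→f](R) → 3
  σ[f>4](γ[d; MIN(h)→f](R)) → 3

== RESULT ==
d | f
1 | 8
2 | 8
7 | 7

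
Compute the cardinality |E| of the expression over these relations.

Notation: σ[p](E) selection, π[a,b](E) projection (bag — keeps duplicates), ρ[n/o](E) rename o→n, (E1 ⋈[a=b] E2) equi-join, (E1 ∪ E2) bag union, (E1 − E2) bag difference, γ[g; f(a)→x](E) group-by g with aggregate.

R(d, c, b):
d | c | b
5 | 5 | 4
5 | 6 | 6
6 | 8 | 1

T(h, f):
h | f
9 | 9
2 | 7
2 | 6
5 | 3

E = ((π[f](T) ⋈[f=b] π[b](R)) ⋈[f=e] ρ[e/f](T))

Stepwise |·|:
  T → 4
  π[f](T) → 4
  R → 3
  π[b](R) → 3
  (π[f](T) ⋈[f=b] π[b](R)) → 1
  T → 4
  ρ[e/f](T) → 4
  ((π[f](T) ⋈[f=b] π[b](R)) ⋈[f=e] ρ[e/f](T)) → 1

|E| = 1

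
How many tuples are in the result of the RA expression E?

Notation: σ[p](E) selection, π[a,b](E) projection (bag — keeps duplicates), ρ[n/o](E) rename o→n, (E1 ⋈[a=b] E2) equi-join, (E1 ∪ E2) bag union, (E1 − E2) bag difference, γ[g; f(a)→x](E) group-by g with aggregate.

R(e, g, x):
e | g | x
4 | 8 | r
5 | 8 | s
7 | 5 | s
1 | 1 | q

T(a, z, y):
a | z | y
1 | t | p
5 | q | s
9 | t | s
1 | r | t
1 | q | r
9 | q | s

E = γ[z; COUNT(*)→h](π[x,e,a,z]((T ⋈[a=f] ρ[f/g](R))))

Per-node cardinality:
  T → 6
  R → 4
  ρ[f/g](R) → 4
  (T ⋈[a=f] ρ[f/g](R)) → 4
  π[x,e,a,z]((T ⋈[a=f] ρ[f/g](R))) → 4
  γ[z; COUNT(*)→h](π[x,e,a,z]((T ⋈[a=f] ρ[f/g](R)))) → 3

|E| = 3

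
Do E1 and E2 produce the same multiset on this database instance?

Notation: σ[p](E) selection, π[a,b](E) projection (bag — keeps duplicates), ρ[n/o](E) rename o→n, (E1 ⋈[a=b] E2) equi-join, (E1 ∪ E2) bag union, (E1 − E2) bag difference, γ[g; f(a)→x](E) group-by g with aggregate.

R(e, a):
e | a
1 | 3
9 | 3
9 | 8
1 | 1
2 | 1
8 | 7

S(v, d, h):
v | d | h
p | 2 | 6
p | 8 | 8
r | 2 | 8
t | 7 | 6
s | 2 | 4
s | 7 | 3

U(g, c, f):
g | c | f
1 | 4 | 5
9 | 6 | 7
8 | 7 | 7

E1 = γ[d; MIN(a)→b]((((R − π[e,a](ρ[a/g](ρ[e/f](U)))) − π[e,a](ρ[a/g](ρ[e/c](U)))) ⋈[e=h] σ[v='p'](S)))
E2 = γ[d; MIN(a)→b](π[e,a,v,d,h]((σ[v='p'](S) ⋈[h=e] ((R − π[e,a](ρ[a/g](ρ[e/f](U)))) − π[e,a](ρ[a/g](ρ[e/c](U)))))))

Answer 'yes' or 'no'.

E1 per-node cardinality:
  R → 6
  U → 3
  ρ[e/f](U) → 3
  ρ[a/g](ρ[e/f](U)) → 3
  π[e,a](ρ[a/g](ρ[e/f](U))) → 3
  (R − π[e,a](ρ[a/g](ρ[e/f](U)))) → 6
  U → 3
  ρ[e/c](U) → 3
  ρ[a/g](ρ[e/c](U)) → 3
  π[e,a](ρ[a/g](ρ[e/c](U))) → 3
  ((R − π[e,a](ρ[a/g](ρ[e/f](U)))) − π[e,a](ρ[a/g](ρ[e/c](U)))) → 6
  S → 6
  σ[v='p'](S) → 2
  (((R − π[e,a](ρ[a/g](ρ[e/f](U)))) − π[e,a](ρ[a/g](ρ[e/c](U)))) ⋈[e=h] σ[v='p'](S)) → 1
  γ[d; MIN(a)→b]((((R − π[e,a](ρ[a/g](ρ[e/f](U)))) − π[e,a](ρ[a/g](ρ[e/c](U)))) ⋈[e=h] σ[v='p'](S))) → 1
E2 per-node cardinality:
  S → 6
  σ[v='p'](S) → 2
  R → 6
  U → 3
  ρ[e/f](U) → 3
  ρ[a/g](ρ[e/f](U)) → 3
  π[e,a](ρ[a/g](ρ[e/f](U))) → 3
  (R − π[e,a](ρ[a/g](ρ[e/f](U)))) → 6
  U → 3
  ρ[e/c](U) → 3
  ρ[a/g](ρ[e/c](U)) → 3
  π[e,a](ρ[a/g](ρ[e/c](U))) → 3
  ((R − π[e,a](ρ[a/g](ρ[e/f](U)))) − π[e,a](ρ[a/g](ρ[e/c](U)))) → 6
  (σ[v='p'](S) ⋈[h=e] ((R − π[e,a](ρ[a/g](ρ[e/f](U)))) − π[e,a](ρ[a/g](ρ[e/c](U))))) → 1
  π[e,a,v,d,h]((σ[v='p'](S) ⋈[h=e] ((R − π[e,a](ρ[a/g](ρ[e/f](U)))) − π[e,a](ρ[a/g](ρ[e/c](U)))))) → 1
  γ[d; MIN(a)→b](π[e,a,v,d,h]((σ[v='p'](S) ⋈[h=e] ((R − π[e,a](ρ[a/g](ρ[e/f](U)))) − π[e,a](ρ[a/g](ρ[e/c](U))))))) → 1

E1 and E2 produce the same multiset:
d | b
8 | 7

yes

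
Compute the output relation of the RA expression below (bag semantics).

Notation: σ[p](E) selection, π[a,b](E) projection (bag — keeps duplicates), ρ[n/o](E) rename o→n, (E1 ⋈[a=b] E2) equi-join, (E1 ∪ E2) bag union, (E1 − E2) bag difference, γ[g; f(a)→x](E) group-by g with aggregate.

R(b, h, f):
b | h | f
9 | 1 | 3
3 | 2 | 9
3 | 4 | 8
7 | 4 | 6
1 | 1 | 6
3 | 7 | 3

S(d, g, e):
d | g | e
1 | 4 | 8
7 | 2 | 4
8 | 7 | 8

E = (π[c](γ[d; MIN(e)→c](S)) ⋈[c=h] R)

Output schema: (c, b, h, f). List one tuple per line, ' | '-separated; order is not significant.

Stepwise |·|:
  S → 3
  γ[d; MIN(e)→c](S) → 3
  π[c](γ[d; MIN(e)→c](S)) → 3
  R → 6
  (π[c](γ[d; MIN(e)→c](S)) ⋈[c=h] R) → 2

== RESULT ==
c | b | h | f
4 | 3 | 4 | 8
4 | 7 | 4 | 6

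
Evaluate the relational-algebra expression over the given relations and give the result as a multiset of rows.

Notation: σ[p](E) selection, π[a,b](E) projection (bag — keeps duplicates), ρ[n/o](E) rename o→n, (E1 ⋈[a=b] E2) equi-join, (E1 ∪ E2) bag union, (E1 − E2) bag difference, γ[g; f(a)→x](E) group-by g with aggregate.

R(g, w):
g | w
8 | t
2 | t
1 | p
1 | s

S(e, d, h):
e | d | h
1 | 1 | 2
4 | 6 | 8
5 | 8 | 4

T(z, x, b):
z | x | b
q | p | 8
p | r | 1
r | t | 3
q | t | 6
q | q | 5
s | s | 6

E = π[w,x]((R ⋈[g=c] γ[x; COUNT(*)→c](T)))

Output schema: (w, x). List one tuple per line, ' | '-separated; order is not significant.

Subexpression sizes:
  R → 4
  T → 6
  γ[x; COUNT(*)→c](T) → 5
  (R ⋈[g=c] γ[x; COUNT(*)→c](T)) → 9
  π[w,x]((R ⋈[g=c] γ[x; COUNT(*)→c](T))) → 9

== RESULT ==
w | x
p | p
p | q
p | r
p | s
s | p
s | q
s | r
s | s
t | t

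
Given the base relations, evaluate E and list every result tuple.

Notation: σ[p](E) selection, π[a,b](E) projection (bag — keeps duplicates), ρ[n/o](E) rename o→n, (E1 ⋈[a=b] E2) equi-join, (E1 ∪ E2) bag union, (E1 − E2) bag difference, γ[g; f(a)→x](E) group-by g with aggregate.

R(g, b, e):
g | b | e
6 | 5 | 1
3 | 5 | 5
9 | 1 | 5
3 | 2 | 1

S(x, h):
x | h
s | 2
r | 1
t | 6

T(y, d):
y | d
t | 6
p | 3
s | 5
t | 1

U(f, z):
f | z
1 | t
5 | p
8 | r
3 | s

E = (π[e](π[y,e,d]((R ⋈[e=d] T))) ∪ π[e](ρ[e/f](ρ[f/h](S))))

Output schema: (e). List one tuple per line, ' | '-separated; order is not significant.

Subexpression sizes:
  R → 4
  T → 4
  (R ⋈[e=d] T) → 4
  π[y,e,d]((R ⋈[e=d] T)) → 4
  π[e](π[y,e,d]((R ⋈[e=d] T))) → 4
  S → 3
  ρ[f/h](S) → 3
  ρ[e/f](ρ[f/h](S)) → 3
  π[e](ρ[e/f](ρ[f/h](S))) → 3
  (π[e](π[y,e,d]((R ⋈[e=d] T))) ∪ π[e](ρ[e/f](ρ[f/h](S)))) → 7

== RESULT ==
e
1
1
1
2
5
5
6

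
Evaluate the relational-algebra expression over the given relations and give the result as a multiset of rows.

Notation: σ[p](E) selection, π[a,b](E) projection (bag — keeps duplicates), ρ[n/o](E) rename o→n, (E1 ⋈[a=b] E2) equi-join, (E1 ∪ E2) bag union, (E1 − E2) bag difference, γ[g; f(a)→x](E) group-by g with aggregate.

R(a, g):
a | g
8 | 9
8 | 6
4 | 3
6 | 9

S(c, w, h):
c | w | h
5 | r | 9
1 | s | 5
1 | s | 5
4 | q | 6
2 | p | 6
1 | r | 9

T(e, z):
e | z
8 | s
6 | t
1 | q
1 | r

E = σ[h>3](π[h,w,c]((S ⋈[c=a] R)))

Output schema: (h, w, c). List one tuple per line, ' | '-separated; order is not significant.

Row counts bottom-up:
  S → 6
  R → 4
  (S ⋈[c=a] R) → 1
  π[h,w,c]((S ⋈[c=a] R)) → 1
  σ[h>3](π[h,w,c]((S ⋈[c=a] R))) → 1

== RESULT ==
h | w | c
6 | q | 4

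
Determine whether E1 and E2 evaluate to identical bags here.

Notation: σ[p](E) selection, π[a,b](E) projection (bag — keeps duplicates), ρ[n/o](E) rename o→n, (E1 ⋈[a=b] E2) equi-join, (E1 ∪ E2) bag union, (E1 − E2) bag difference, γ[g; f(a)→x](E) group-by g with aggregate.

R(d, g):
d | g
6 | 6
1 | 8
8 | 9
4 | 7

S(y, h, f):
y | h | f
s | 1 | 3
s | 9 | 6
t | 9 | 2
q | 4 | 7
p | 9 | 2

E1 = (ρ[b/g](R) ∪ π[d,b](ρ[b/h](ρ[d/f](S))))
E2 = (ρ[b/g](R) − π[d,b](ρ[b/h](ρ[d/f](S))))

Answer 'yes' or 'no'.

E1 stepwise |·|:
  R → 4
  ρ[b/g](R) → 4
  S → 5
  ρ[d/f](S) → 5
  ρ[b/h](ρ[d/f](S)) → 5
  π[d,b](ρ[b/h](ρ[d/f](S))) → 5
  (ρ[b/g](R) ∪ π[d,b](ρ[b/h](ρ[d/f](S)))) → 9
E2 stepwise |·|:
  R → 4
  ρ[b/g](R) → 4
  S → 5
  ρ[d/f](S) → 5
  ρ[b/h](ρ[d/f](S)) → 5
  π[d,b](ρ[b/h](ρ[d/f](S))) → 5
  (ρ[b/g](R) − π[d,b](ρ[b/h](ρ[d/f](S)))) → 4

E1 result:
d | b
1 | 8
2 | 9
2 | 9
3 | 1
4 | 7
6 | 6
6 | 9
7 | 4
8 | 9
E2 result:
d | b
1 | 8
4 | 7
6 | 6
8 | 9
Witness: (7, 4) appears 1× in E1 but 0× in E2.

no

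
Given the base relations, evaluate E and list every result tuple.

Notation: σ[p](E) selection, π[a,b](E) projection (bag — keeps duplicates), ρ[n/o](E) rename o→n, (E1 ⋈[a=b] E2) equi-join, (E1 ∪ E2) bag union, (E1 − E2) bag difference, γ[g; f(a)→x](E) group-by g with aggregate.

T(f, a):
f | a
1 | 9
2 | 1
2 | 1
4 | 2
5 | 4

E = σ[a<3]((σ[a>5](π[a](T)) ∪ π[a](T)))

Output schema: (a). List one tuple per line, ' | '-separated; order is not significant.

Per-node cardinality:
  T → 5
  π[a](T) → 5
  σ[a>5](π[a](T)) → 1
  T → 5
  π[a](T) → 5
  (σ[a>5](π[a](T)) ∪ π[a](T)) → 6
  σ[a<3]((σ[a>5](π[a](T)) ∪ π[a](T))) → 3

== RESULT ==
a
1
1
2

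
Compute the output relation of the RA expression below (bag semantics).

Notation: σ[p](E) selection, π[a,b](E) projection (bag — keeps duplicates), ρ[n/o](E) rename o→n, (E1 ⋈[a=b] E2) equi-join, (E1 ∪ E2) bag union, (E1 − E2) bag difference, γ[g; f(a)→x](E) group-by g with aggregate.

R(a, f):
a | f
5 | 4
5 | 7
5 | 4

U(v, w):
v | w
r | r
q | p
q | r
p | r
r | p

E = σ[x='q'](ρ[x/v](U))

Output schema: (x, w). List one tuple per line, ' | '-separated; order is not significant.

Per-node cardinality:
  U → 5
  ρ[x/v](U) → 5
  σ[x='q'](ρ[x/v](U)) → 2

== RESULT ==
x | w
q | p
q | r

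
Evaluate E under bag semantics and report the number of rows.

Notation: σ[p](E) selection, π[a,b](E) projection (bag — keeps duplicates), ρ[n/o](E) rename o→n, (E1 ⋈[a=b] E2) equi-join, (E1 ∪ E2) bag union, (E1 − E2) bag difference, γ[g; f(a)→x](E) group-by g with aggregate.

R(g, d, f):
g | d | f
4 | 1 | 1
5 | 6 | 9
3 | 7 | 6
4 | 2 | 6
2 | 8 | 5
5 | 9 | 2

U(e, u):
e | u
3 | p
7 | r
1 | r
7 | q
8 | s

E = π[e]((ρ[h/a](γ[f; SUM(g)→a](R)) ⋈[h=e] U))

Stepwise |·|:
  R → 6
  γ[f; SUM(g)→a](R) → 5
  ρ[h/a](γ[f; SUM(g)→a](R)) → 5
  U → 5
  (ρ[h/a](γ[f; SUM(g)→a](R)) ⋈[h=e] U) → 2
  π[e]((ρ[h/a](γ[f; SUM(g)→a](R)) ⋈[h=e] U)) → 2

|E| = 2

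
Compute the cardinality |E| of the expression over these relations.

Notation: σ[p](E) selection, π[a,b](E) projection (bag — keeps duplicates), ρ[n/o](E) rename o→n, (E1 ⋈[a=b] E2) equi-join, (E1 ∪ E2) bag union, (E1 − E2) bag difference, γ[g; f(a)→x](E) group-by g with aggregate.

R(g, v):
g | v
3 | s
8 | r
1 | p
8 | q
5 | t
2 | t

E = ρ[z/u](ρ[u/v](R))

Subexpression sizes:
  R → 6
  ρ[u/v](R) → 6
  ρ[z/u](ρ[u/v](R)) → 6

|E| = 6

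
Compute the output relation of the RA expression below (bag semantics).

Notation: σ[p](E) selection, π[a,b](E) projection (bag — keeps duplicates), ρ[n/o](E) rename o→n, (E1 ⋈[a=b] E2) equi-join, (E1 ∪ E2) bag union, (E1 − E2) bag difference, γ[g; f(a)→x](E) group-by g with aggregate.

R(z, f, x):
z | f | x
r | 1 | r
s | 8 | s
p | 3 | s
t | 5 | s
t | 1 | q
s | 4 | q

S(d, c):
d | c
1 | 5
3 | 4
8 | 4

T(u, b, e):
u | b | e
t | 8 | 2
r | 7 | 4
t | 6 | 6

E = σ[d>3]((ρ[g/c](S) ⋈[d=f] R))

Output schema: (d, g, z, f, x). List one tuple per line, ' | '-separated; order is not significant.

Row counts bottom-up:
  S → 3
  ρ[g/c](S) → 3
  R → 6
  (ρ[g/c](S) ⋈[d=f] R) → 4
  σ[d>3]((ρ[g/c](S) ⋈[d=f] R)) → 1

== RESULT ==
d | g | z | f | x
8 | 4 | s | 8 | s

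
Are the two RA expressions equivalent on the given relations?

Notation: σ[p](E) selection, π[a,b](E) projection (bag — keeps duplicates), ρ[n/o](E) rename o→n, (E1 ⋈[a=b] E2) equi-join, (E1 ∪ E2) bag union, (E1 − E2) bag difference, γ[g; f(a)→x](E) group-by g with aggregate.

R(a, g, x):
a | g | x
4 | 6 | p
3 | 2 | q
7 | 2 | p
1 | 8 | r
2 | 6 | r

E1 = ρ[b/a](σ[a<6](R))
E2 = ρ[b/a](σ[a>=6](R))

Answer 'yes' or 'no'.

E1 subexpression sizes:
  R → 5
  σ[a<6](R) → 4
  ρ[b/a](σ[a<6](R)) → 4
E2 subexpression sizes:
  R → 5
  σ[a>=6](R) → 1
  ρ[b/a](σ[a>=6](R)) → 1

E1 result:
b | g | x
1 | 8 | r
2 | 6 | r
3 | 2 | q
4 | 6 | p
E2 result:
b | g | x
7 | 2 | p
Witness: (3, 2, 'q') appears 1× in E1 but 0× in E2.

no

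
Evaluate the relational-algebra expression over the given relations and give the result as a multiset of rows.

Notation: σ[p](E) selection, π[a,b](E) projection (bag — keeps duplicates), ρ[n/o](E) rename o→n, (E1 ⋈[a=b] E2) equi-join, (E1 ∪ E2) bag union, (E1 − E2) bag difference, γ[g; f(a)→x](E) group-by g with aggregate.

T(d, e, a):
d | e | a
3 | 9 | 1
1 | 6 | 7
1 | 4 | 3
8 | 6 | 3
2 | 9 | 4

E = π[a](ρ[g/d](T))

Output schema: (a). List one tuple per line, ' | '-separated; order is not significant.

Stepwise |·|:
  T → 5
  ρ[g/d](T) → 5
  π[a](ρ[g/d](T)) → 5

== RESULT ==
a
1
3
3
4
7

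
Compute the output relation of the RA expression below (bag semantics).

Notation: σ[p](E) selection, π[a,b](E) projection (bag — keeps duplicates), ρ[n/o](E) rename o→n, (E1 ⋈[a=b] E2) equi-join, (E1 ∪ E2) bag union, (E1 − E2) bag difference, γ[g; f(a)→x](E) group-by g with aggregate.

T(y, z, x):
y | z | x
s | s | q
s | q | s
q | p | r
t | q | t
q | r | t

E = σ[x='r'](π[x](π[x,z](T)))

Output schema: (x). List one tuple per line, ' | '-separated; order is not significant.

Per-node cardinality:
  T → 5
  π[x,z](T) → 5
  π[x](π[x,z](T)) → 5
  σ[x='r'](π[x](π[x,z](T))) → 1

== RESULT ==
x
r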